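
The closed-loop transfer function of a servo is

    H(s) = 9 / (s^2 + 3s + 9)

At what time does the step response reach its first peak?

Comparing s^2 + 3s + 9 to s^2 + 2ζωₙs + ωₙ²: ωₙ = 3 rad/s and ζ = 3/(2·3) = 0.5.
ζωₙ = 3/2 = 1.5, so ω_d = ωₙ√(1−ζ²) = √(ωₙ² − (ζωₙ)²) = √(9 − 1.5²) = √6.75 ≈ 2.598 rad/s.
t_p = π/ω_d = π/2.598 ≈ 1.209 s.

t_p ≈ 1.209 s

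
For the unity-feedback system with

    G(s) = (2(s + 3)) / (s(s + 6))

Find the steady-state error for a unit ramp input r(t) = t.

e_ss = 1

G(s) has one pole at the origin.
This is a Type 1 system. Kv = lim_{s→0} s·G(s) = 6/6 = 1.
e_ss = 1/Kv = 1/(1) = 1.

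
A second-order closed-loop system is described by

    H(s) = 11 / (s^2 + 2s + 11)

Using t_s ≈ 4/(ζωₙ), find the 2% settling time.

t_s ≈ 4 s

Comparing s^2 + 2s + 11 to s^2 + 2ζωₙs + ωₙ²: ωₙ = √11 ≈ 3.317 rad/s and ζ = 2/(2·√11) ≈ 0.3015.
ζωₙ = 2/2 = 1, so t_s ≈ 4/(ζωₙ) = 4/1 = 4 s.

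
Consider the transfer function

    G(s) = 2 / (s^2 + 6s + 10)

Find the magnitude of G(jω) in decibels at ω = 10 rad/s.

|G(j10)|_dB ≈ -34.7 dB

Substitute s = j10: numerator = 2, denominator = -90 + j60.
|G(j10)| = |2| / |-90 + j60| = 2 / 108.17 ≈ 0.01849.
In decibels: 20·log₁₀(0.01849) ≈ -34.7 dB.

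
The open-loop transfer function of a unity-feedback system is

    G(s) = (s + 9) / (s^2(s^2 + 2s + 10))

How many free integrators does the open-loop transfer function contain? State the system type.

Type 2

The denominator has 2 factors of s at the origin (free integrators), so this is a Type 2 system.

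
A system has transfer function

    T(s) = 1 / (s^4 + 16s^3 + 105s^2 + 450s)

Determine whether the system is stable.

marginally stable

The denominator s^4 + 16s^3 + 105s^2 + 450s factors as s(s^2 + 6s + 45)(s + 10), giving poles at s = 0, -3 ± 6j, -10.
Since the simple pole(s) at s = 0 lie on the jω-axis with none in the right half-plane, the system is marginally stable.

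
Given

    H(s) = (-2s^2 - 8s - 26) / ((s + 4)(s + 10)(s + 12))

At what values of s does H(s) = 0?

s = -2 + 3j, -2 - 3j

Set the numerator to zero: -2s^2 - 8s - 26 = 0, i.e. -2·(s^2 + 4s + 13) = 0.
Factoring: (s^2 + 4s + 13) = 0.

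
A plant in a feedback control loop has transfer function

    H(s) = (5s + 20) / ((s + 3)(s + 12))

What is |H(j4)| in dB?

|H(j4)|_dB ≈ -6.99 dB

Substitute s = j4: numerator = 20 + j20, denominator = 20 + j60.
|H(j4)| = |20 + j20| / |20 + j60| = 28.284 / 63.246 ≈ 0.4472.
In decibels: 20·log₁₀(0.4472) ≈ -6.99 dB.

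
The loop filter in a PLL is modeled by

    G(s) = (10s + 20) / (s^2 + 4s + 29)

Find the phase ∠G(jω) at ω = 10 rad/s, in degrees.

∠G(j10) ≈ -71.91°

At s = j10: numerator = 20 + j100, denominator = -71 + j40.
∠G = ∠num − ∠den = 78.690° − (150.60°) = -71.91°.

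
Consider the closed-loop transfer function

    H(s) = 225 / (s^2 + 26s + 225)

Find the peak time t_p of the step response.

t_p ≈ 0.4198 s

Comparing s^2 + 26s + 225 to s^2 + 2ζωₙs + ωₙ²: ωₙ = 15 rad/s and ζ = 26/(2·15) ≈ 0.8667.
ζωₙ = 26/2 = 13, so ω_d = ωₙ√(1−ζ²) = √(ωₙ² − (ζωₙ)²) = √(225 − 13²) = √56 ≈ 7.483 rad/s.
t_p = π/ω_d = π/7.483 ≈ 0.4198 s.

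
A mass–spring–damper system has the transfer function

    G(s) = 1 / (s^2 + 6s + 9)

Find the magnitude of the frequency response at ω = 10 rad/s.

|G(j10)| ≈ 0.009174

Substitute s = j10: numerator = 1, denominator = -91 + j60.
|G(j10)| = |1| / |-91 + j60| = 1 / 109 ≈ 0.009174.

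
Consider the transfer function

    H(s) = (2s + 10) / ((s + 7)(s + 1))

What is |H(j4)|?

Substitute s = j4: numerator = 10 + j8, denominator = -9 + j32.
|H(j4)| = |10 + j8| / |-9 + j32| = 12.806 / 33.242 ≈ 0.3852.

|H(j4)| ≈ 0.3852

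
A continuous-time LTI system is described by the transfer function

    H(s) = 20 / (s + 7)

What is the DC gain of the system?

H(0) = 20/7 ≈ 2.857

Set s = 0: H(0) = (20) / (7) = 20/7.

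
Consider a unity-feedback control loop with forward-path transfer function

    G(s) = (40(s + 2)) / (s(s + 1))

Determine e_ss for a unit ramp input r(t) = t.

e_ss = 0.01250

G(s) has one pole at the origin.
This is a Type 1 system. Kv = lim_{s→0} s·G(s) = 80/1.
e_ss = 1/Kv = 1/(80) = 1/80 ≈ 0.01250.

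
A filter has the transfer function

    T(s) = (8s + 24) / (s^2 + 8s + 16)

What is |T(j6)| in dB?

|T(j6)|_dB ≈ 0.274 dB

Substitute s = j6: numerator = 24 + j48, denominator = -20 + j48.
|T(j6)| = |24 + j48| / |-20 + j48| = 53.666 / 52 ≈ 1.032.
In decibels: 20·log₁₀(1.032) ≈ 0.274 dB.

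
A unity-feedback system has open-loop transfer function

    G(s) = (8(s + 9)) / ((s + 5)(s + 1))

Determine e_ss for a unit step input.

e_ss = 0.06494

G(s) has no poles at the origin.
This is a Type 0 system. Kp = lim_{s→0} G(s) = 72/5.
e_ss = 1/(1 + Kp) = 1/(1 + 72/5) = 5/77 ≈ 0.06494.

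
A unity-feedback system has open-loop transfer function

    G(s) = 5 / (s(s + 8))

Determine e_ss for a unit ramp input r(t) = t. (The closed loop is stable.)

G(s) has one pole at the origin.
This is a Type 1 system. Kv = lim_{s→0} s·G(s) = 5/8.
e_ss = 1/Kv = 1/(5/8) = 8/5 ≈ 1.600.

e_ss = 1.600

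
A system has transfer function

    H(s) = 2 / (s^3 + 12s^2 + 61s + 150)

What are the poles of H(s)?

s = -3 + 4j, -3 - 4j, -6

The poles are the roots of the denominator s^3 + 12s^2 + 61s + 150 = 0.
Trying s = -6: the polynomial evaluates to 0, so (s + 6) is a factor.
Dividing out leaves s^2 + 6s + 25 = 0.
The quadratic formula then gives s = -3 ± 4j.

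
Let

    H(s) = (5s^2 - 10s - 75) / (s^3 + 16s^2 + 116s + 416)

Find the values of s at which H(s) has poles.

The poles are the roots of the denominator s^3 + 16s^2 + 116s + 416 = 0.
Trying s = -8: the polynomial evaluates to 0, so (s + 8) is a factor.
Dividing out leaves s^2 + 8s + 52 = 0.
The quadratic formula then gives s = -4 ± 6j.

s = -4 + 6j, -4 - 6j, -8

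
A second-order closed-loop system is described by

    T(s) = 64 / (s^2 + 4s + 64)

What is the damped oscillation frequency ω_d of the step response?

Comparing s^2 + 4s + 64 to s^2 + 2ζωₙs + ωₙ²: ωₙ = 8 rad/s and ζ = 4/(2·8) = 0.25.
ζωₙ = 4/2 = 2, so ω_d = ωₙ√(1−ζ²) = √(ωₙ² − (ζωₙ)²) = √(64 − 2²) = √60 ≈ 7.746 rad/s.

ω_d ≈ 7.746 rad/s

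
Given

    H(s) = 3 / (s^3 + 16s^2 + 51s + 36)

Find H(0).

Set s = 0: H(0) = (3) / (36) = 1/12.

H(0) = 1/12 ≈ 0.08333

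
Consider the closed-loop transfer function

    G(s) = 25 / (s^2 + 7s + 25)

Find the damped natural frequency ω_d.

Comparing s^2 + 7s + 25 to s^2 + 2ζωₙs + ωₙ²: ωₙ = 5 rad/s and ζ = 7/(2·5) = 0.7.
ζωₙ = 7/2 = 3.5, so ω_d = ωₙ√(1−ζ²) = √(ωₙ² − (ζωₙ)²) = √(25 − 3.5²) = √12.75 ≈ 3.571 rad/s.

ω_d ≈ 3.571 rad/s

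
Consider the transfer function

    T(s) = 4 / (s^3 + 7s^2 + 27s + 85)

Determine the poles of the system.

s = -1 ± 4j, -5

The poles are the roots of the denominator s^3 + 7s^2 + 27s + 85 = 0.
Trying s = -5: the polynomial evaluates to 0, so (s + 5) is a factor.
Dividing out leaves s^2 + 2s + 17 = 0.
The quadratic formula then gives s = -1 ± 4j.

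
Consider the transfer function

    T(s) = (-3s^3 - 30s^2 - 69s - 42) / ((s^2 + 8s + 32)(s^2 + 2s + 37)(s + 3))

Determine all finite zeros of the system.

s = -2, -7, -1

Set the numerator to zero: -3s^3 - 30s^2 - 69s - 42 = 0, i.e. -3·(s^3 + 10s^2 + 23s + 14) = 0.
Factoring: (s + 2)(s + 7)(s + 1) = 0.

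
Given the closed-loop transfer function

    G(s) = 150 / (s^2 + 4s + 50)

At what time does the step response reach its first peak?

t_p ≈ 0.4632 s

Comparing s^2 + 4s + 50 to s^2 + 2ζωₙs + ωₙ²: ωₙ = √50 ≈ 7.071 rad/s and ζ = 4/(2·√50) ≈ 0.2828.
ζωₙ = 4/2 = 2, so ω_d = ωₙ√(1−ζ²) = √(ωₙ² − (ζωₙ)²) = √(50 − 2²) = √46 ≈ 6.782 rad/s.
t_p = π/ω_d = π/6.782 ≈ 0.4632 s.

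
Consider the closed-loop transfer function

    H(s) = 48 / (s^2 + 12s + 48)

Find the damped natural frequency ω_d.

Comparing s^2 + 12s + 48 to s^2 + 2ζωₙs + ωₙ²: ωₙ = √48 ≈ 6.928 rad/s and ζ = 12/(2·√48) ≈ 0.8660.
ζωₙ = 12/2 = 6, so ω_d = ωₙ√(1−ζ²) = √(ωₙ² − (ζωₙ)²) = √(48 − 6²) = √12 ≈ 3.464 rad/s.

ω_d ≈ 3.464 rad/s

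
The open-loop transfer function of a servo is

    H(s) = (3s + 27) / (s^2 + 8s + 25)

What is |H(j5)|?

Substitute s = j5: numerator = 27 + j15, denominator = j40.
|H(j5)| = |27 + j15| / |j40| = 30.887 / 40 ≈ 0.7722.

|H(j5)| ≈ 0.7722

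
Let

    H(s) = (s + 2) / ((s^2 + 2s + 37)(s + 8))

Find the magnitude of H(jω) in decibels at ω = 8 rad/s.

|H(j8)|_dB ≈ -32.7 dB

Substitute s = j8: numerator = 2 + j8, denominator = -344 - j88.
|H(j8)| = |2 + j8| / |-344 - j88| = 8.2462 / 355.08 ≈ 0.02322.
In decibels: 20·log₁₀(0.02322) ≈ -32.7 dB.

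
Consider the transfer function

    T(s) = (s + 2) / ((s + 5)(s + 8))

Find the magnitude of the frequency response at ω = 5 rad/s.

Substitute s = j5: numerator = 2 + j5, denominator = 15 + j65.
|T(j5)| = |2 + j5| / |15 + j65| = 5.3852 / 66.708 ≈ 0.08073.

|T(j5)| ≈ 0.08073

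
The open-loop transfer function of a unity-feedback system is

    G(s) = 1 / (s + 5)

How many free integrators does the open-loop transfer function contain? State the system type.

Type 0

The denominator has no factor of s at the origin — no free integrator — so this is a Type 0 system.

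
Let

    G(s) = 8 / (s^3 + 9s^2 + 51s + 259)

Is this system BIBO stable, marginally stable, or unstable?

The denominator s^3 + 9s^2 + 51s + 259 factors as (s + 7)(s^2 + 2s + 37), giving poles at s = -7, -1 + 6j, -1 - 6j.
Since all poles lie strictly in the left half-plane, the system is stable.

stable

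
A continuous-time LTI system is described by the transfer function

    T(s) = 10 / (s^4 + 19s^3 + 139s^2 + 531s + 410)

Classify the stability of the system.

The denominator s^4 + 19s^3 + 139s^2 + 531s + 410 factors as (s + 1)(s^2 + 8s + 41)(s + 10), giving poles at s = -1, -4 ± 5j, -10.
Since all poles lie strictly in the left half-plane, the system is stable.

stable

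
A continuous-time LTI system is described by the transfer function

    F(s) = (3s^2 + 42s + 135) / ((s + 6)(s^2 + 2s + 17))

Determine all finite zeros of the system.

s = -9, -5

Set the numerator to zero: 3s^2 + 42s + 135 = 0, i.e. 3·(s^2 + 14s + 45) = 0.
Factoring: (s + 9)(s + 5) = 0.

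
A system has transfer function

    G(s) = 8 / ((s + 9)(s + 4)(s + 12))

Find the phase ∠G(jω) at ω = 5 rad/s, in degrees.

At s = j5: numerator = 8, denominator = -193 + j835.
∠G = ∠num − ∠den = 0° − (103.01°) = -103.0°.

∠G(j5) ≈ -103.0°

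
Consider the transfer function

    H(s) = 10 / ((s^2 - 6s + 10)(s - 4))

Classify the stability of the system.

unstable

The poles can be read from the denominator factors: s = 3 + j, 3 - j, 4.
Since the pole(s) at s = 3 ± j, 4 lie in the right half-plane, the system is unstable.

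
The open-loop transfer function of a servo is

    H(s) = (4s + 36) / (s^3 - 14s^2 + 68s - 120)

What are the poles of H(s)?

The poles are the roots of the denominator s^3 - 14s^2 + 68s - 120 = 0.
Trying s = 6: the polynomial evaluates to 0, so (s - 6) is a factor.
Dividing out leaves s^2 - 8s + 20 = 0.
The quadratic formula then gives s = 4 ± 2j.

s = 4 ± 2j, 6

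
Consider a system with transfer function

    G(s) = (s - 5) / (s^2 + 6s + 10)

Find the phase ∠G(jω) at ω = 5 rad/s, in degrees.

∠G(j5) ≈ 18.43°

At s = j5: numerator = -5 + j5, denominator = -15 + j30.
∠G = ∠num − ∠den = 135° − (116.57°) = 18.43°.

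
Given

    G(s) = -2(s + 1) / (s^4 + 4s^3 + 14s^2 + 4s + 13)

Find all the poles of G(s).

s = j, -j, -2 + 3j, -2 - 3j

The poles are the roots of the denominator s^4 + 4s^3 + 14s^2 + 4s + 13 = 0.
No real roots exist; factor into two real quadratics: (s^2 + 1)(s^2 + 4s + 13) = 0.
Each quadratic gives a conjugate pair via the quadratic formula.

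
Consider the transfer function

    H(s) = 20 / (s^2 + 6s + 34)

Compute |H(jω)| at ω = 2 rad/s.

Substitute s = j2: numerator = 20, denominator = 30 + j12.
|H(j2)| = |20| / |30 + j12| = 20 / 32.311 ≈ 0.6190.

|H(j2)| ≈ 0.6190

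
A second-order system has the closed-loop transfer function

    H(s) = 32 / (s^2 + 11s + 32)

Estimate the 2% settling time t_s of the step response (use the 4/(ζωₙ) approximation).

Comparing s^2 + 11s + 32 to s^2 + 2ζωₙs + ωₙ²: ωₙ = √32 ≈ 5.657 rad/s and ζ = 11/(2·√32) ≈ 0.9723.
ζωₙ = 11/2 = 5.5, so t_s ≈ 4/(ζωₙ) = 4/5.5 ≈ 0.7273 s.

t_s ≈ 0.7273 s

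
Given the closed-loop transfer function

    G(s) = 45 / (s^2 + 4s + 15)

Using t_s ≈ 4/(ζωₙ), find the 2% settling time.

t_s ≈ 2 s

Comparing s^2 + 4s + 15 to s^2 + 2ζωₙs + ωₙ²: ωₙ = √15 ≈ 3.873 rad/s and ζ = 4/(2·√15) ≈ 0.5164.
ζωₙ = 4/2 = 2, so t_s ≈ 4/(ζωₙ) = 4/2 = 2 s.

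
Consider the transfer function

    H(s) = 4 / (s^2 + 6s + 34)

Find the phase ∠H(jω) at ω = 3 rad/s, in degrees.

∠H(j3) ≈ -35.75°

At s = j3: numerator = 4, denominator = 25 + j18.
∠H = ∠num − ∠den = 0° − (35.754°) = -35.75°.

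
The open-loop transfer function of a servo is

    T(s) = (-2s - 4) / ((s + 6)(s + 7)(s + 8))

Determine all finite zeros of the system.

Set the numerator to zero: -2s - 4 = 0, i.e. -2·(s + 2) = 0.
So s = -2.

s = -2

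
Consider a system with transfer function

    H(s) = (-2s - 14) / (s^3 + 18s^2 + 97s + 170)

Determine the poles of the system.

The poles are the roots of the denominator s^3 + 18s^2 + 97s + 170 = 0.
Trying s = -10: the polynomial evaluates to 0, so (s + 10) is a factor.
Dividing out leaves s^2 + 8s + 17 = 0.
The quadratic formula then gives s = -4 ± 1j.

s = -4 ± j, -10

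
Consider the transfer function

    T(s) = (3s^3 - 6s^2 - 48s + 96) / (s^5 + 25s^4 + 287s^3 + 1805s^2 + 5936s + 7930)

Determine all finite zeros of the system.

s = 4, 2, -4

Set the numerator to zero: 3s^3 - 6s^2 - 48s + 96 = 0, i.e. 3·(s^3 - 2s^2 - 16s + 32) = 0.
Factoring: (s - 4)(s - 2)(s + 4) = 0.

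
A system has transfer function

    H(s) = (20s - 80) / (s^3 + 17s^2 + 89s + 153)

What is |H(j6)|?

Substitute s = j6: numerator = -80 + j120, denominator = -459 + j318.
|H(j6)| = |-80 + j120| / |-459 + j318| = 144.22 / 558.40 ≈ 0.2583.

|H(j6)| ≈ 0.2583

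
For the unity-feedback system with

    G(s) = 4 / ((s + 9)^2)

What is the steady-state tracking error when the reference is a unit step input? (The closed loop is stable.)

e_ss = 0.9529

G(s) has no poles at the origin.
This is a Type 0 system. Kp = lim_{s→0} G(s) = 4/81.
e_ss = 1/(1 + Kp) = 1/(1 + 4/81) = 81/85 ≈ 0.9529.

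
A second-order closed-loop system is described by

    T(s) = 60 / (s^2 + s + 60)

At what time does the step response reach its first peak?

Comparing s^2 + s + 60 to s^2 + 2ζωₙs + ωₙ²: ωₙ = √60 ≈ 7.746 rad/s and ζ = 1/(2·√60) ≈ 0.06455.
ζωₙ = 1/2 = 0.5, so ω_d = ωₙ√(1−ζ²) = √(ωₙ² − (ζωₙ)²) = √(60 − 0.5²) = √59.75 ≈ 7.730 rad/s.
t_p = π/ω_d = π/7.730 ≈ 0.4064 s.

t_p ≈ 0.4064 s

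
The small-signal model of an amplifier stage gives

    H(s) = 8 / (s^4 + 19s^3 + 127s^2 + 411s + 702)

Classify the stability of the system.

stable

The denominator s^4 + 19s^3 + 127s^2 + 411s + 702 factors as (s + 6)(s^2 + 4s + 13)(s + 9), giving poles at s = -6, -2 + 3j, -2 - 3j, -9.
Since all poles lie strictly in the left half-plane, the system is stable.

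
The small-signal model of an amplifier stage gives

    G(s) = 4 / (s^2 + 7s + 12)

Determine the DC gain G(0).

G(0) = 1/3 ≈ 0.3333

Set s = 0: G(0) = (4) / (12) = 1/3.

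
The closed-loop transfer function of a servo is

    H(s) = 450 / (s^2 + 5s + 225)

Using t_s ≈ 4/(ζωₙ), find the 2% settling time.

t_s ≈ 1.600 s

Comparing s^2 + 5s + 225 to s^2 + 2ζωₙs + ωₙ²: ωₙ = 15 rad/s and ζ = 5/(2·15) ≈ 0.1667.
ζωₙ = 5/2 = 2.5, so t_s ≈ 4/(ζωₙ) = 4/2.5 = 1.600 s.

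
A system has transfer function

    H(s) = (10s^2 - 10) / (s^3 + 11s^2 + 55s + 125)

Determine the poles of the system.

The poles are the roots of the denominator s^3 + 11s^2 + 55s + 125 = 0.
Trying s = -5: the polynomial evaluates to 0, so (s + 5) is a factor.
Dividing out leaves s^2 + 6s + 25 = 0.
The quadratic formula then gives s = -3 ± 4j.

s = -3 + 4j, -3 - 4j, -5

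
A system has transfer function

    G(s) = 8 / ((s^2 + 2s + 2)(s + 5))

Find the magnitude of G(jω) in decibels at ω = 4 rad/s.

|G(j4)|_dB ≈ -22.2 dB

Substitute s = j4: numerator = 8, denominator = -102 - j16.
|G(j4)| = |8| / |-102 - j16| = 8 / 103.25 ≈ 0.07748.
In decibels: 20·log₁₀(0.07748) ≈ -22.2 dB.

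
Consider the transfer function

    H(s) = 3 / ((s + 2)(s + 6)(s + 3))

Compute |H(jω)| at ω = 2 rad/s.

Substitute s = j2: numerator = 3, denominator = -8 + j64.
|H(j2)| = |3| / |-8 + j64| = 3 / 64.498 ≈ 0.04651.

|H(j2)| ≈ 0.04651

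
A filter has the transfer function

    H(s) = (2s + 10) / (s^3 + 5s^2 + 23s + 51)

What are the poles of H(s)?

The poles are the roots of the denominator s^3 + 5s^2 + 23s + 51 = 0.
Trying s = -3: the polynomial evaluates to 0, so (s + 3) is a factor.
Dividing out leaves s^2 + 2s + 17 = 0.
The quadratic formula then gives s = -1 ± 4j.

s = -1 ± 4j, -3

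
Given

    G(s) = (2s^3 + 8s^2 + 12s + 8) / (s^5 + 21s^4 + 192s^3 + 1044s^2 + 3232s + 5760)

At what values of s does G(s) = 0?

Set the numerator to zero: 2s^3 + 8s^2 + 12s + 8 = 0, i.e. 2·(s^3 + 4s^2 + 6s + 4) = 0.
Factoring: (s^2 + 2s + 2)(s + 2) = 0.

s = -1 ± j, -2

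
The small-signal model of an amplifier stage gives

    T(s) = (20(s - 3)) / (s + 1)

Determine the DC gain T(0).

T(0) = -60

At s = 0 each factor (s + a) contributes a and each (s^2 + bs + c) contributes c.
T(0) = 20·(-3) / ((1)) = -60/1 = -60.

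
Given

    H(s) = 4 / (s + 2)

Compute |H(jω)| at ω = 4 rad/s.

|H(j4)| ≈ 0.8944

Substitute s = j4: numerator = 4, denominator = 2 + j4.
|H(j4)| = |4| / |2 + j4| = 4 / 4.4721 ≈ 0.8944.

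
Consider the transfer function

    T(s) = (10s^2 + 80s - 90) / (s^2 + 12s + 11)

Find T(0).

Set s = 0: T(0) = (-90) / (11) = -90/11.

T(0) = -90/11 ≈ -8.182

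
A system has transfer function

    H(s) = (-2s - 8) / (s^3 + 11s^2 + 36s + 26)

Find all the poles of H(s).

The poles are the roots of the denominator s^3 + 11s^2 + 36s + 26 = 0.
Trying s = -1: the polynomial evaluates to 0, so (s + 1) is a factor.
Dividing out leaves s^2 + 10s + 26 = 0.
The quadratic formula then gives s = -5 ± 1j.

s = -5 + j, -5 - j, -1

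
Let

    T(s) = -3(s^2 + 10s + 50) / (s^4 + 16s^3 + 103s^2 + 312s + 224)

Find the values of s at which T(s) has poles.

s = -4 + 4j, -4 - 4j, -7, -1

The poles are the roots of the denominator s^4 + 16s^3 + 103s^2 + 312s + 224 = 0.
Trying s = -7: the polynomial evaluates to 0, so (s + 7) is a factor.
Dividing out leaves s^3 + 9s^2 + 40s + 32 = 0.
This factors further as (s^2 + 8s + 32)(s + 1) = 0.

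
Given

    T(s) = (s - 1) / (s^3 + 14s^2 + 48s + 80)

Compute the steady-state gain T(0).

T(0) = -1/80 ≈ -0.01250

Set s = 0: T(0) = (-1) / (80) = -1/80.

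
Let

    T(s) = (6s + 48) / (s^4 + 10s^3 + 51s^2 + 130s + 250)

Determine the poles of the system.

The poles are the roots of the denominator s^4 + 10s^3 + 51s^2 + 130s + 250 = 0.
No real roots exist; factor into two real quadratics: (s^2 + 2s + 10)(s^2 + 8s + 25) = 0.
Each quadratic gives a conjugate pair via the quadratic formula.

s = -1 + 3j, -1 - 3j, -4 + 3j, -4 - 3j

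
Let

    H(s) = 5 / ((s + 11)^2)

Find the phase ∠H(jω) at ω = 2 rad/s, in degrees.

∠H(j2) ≈ -20.61°

At s = j2: numerator = 5, denominator = 117 + j44.
∠H = ∠num − ∠den = 0° − (20.610°) = -20.61°.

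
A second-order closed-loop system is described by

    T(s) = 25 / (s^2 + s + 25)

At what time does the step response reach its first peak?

Comparing s^2 + s + 25 to s^2 + 2ζωₙs + ωₙ²: ωₙ = 5 rad/s and ζ = 1/(2·5) = 0.1.
ζωₙ = 1/2 = 0.5, so ω_d = ωₙ√(1−ζ²) = √(ωₙ² − (ζωₙ)²) = √(25 − 0.5²) = √24.75 ≈ 4.975 rad/s.
t_p = π/ω_d = π/4.975 ≈ 0.6315 s.

t_p ≈ 0.6315 s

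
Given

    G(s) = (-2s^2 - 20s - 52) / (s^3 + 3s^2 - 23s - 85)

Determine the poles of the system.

s = -4 ± j, 5

The poles are the roots of the denominator s^3 + 3s^2 - 23s - 85 = 0.
Trying s = 5: the polynomial evaluates to 0, so (s - 5) is a factor.
Dividing out leaves s^2 + 8s + 17 = 0.
The quadratic formula then gives s = -4 ± 1j.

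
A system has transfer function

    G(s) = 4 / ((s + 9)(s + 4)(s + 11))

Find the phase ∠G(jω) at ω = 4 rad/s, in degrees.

At s = j4: numerator = 4, denominator = 12 + j652.
∠G = ∠num − ∠den = 0° − (88.946°) = -88.95°.

∠G(j4) ≈ -88.95°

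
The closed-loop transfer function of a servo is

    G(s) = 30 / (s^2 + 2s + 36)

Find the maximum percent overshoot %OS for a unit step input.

Comparing s^2 + 2s + 36 to s^2 + 2ζωₙs + ωₙ²: ωₙ = 6 rad/s and ζ = 2/(2·6) ≈ 0.1667.
%OS = 100·exp(−πζ/√(1−ζ²)) = 100·exp(−π·0.1667/√(1−0.1667²)) ≈ 58.8%.

%OS ≈ 58.8%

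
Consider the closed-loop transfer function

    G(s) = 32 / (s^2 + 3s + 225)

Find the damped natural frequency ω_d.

Comparing s^2 + 3s + 225 to s^2 + 2ζωₙs + ωₙ²: ωₙ = 15 rad/s and ζ = 3/(2·15) = 0.1.
ζωₙ = 3/2 = 1.5, so ω_d = ωₙ√(1−ζ²) = √(ωₙ² − (ζωₙ)²) = √(225 − 1.5²) = √222.75 ≈ 14.92 rad/s.

ω_d ≈ 14.92 rad/s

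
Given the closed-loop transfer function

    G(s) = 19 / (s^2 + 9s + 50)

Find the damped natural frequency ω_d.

Comparing s^2 + 9s + 50 to s^2 + 2ζωₙs + ωₙ²: ωₙ = √50 ≈ 7.071 rad/s and ζ = 9/(2·√50) ≈ 0.6364.
ζωₙ = 9/2 = 4.5, so ω_d = ωₙ√(1−ζ²) = √(ωₙ² − (ζωₙ)²) = √(50 − 4.5²) = √29.75 ≈ 5.454 rad/s.

ω_d ≈ 5.454 rad/s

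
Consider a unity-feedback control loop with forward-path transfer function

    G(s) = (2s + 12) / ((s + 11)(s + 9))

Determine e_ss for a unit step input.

G(s) has no poles at the origin.
This is a Type 0 system. Kp = lim_{s→0} G(s) = 12/99 = 4/33.
e_ss = 1/(1 + Kp) = 1/(1 + 4/33) = 33/37 ≈ 0.8919.

e_ss = 0.8919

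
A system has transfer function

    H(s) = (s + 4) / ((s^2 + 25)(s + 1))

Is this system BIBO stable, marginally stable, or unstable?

marginally stable

The poles can be read from the denominator factors: s = 5j, -5j, -1.
Since the simple pole(s) at s = 5j, -5j lie on the jω-axis with none in the right half-plane, the system is marginally stable.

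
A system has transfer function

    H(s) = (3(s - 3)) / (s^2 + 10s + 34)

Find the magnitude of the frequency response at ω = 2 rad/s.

|H(j2)| = 0.3000

Substitute s = j2: numerator = -9 + j6, denominator = 30 + j20.
|H(j2)| = |-9 + j6| / |30 + j20| = 10.817 / 36.056 = 0.3000.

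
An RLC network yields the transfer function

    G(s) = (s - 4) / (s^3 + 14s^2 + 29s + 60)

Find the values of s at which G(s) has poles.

The poles are the roots of the denominator s^3 + 14s^2 + 29s + 60 = 0.
Trying s = -12: the polynomial evaluates to 0, so (s + 12) is a factor.
Dividing out leaves s^2 + 2s + 5 = 0.
The quadratic formula then gives s = -1 ± 2j.

s = -1 + 2j, -1 - 2j, -12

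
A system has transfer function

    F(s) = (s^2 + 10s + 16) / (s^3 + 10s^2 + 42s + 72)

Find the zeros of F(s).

s = -2, -8

Set the numerator to zero: s^2 + 10s + 16 = 0.
Factoring: (s + 2)(s + 8) = 0.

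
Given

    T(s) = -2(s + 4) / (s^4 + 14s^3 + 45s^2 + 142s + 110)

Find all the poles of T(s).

The poles are the roots of the denominator s^4 + 14s^3 + 45s^2 + 142s + 110 = 0.
Trying s = -11: the polynomial evaluates to 0, so (s + 11) is a factor.
Dividing out leaves s^3 + 3s^2 + 12s + 10 = 0.
This factors further as (s^2 + 2s + 10)(s + 1) = 0.

s = -1 ± 3j, -11, -1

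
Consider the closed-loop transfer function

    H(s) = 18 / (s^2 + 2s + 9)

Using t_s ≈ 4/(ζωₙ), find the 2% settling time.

Comparing s^2 + 2s + 9 to s^2 + 2ζωₙs + ωₙ²: ωₙ = 3 rad/s and ζ = 2/(2·3) ≈ 0.3333.
ζωₙ = 2/2 = 1, so t_s ≈ 4/(ζωₙ) = 4/1 = 4 s.

t_s ≈ 4 s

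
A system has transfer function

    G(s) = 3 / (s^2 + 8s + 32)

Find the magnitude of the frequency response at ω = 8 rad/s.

Substitute s = j8: numerator = 3, denominator = -32 + j64.
|G(j8)| = |3| / |-32 + j64| = 3 / 71.554 ≈ 0.04193.

|G(j8)| ≈ 0.04193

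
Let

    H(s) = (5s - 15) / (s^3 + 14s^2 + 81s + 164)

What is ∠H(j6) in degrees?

At s = j6: numerator = -15 + j30, denominator = -340 + j270.
∠H = ∠num − ∠den = 116.57° − (141.55°) = -24.98°.

∠H(j6) ≈ -24.98°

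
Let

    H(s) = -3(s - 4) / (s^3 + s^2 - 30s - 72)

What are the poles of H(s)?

s = 6, -4, -3

The poles are the roots of the denominator s^3 + s^2 - 30s - 72 = 0.
Trying s = 6: the polynomial evaluates to 0, so (s - 6) is a factor.
Dividing out leaves s^2 + 7s + 12 = 0.
Factoring the quadratic: (s + 4)(s + 3) = 0.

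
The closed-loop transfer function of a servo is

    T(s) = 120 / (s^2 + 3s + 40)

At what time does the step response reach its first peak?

t_p ≈ 0.5113 s

Comparing s^2 + 3s + 40 to s^2 + 2ζωₙs + ωₙ²: ωₙ = √40 ≈ 6.325 rad/s and ζ = 3/(2·√40) ≈ 0.2372.
ζωₙ = 3/2 = 1.5, so ω_d = ωₙ√(1−ζ²) = √(ωₙ² − (ζωₙ)²) = √(40 − 1.5²) = √37.75 ≈ 6.144 rad/s.
t_p = π/ω_d = π/6.144 ≈ 0.5113 s.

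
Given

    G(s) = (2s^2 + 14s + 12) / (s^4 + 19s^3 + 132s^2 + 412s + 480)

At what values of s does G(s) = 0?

Set the numerator to zero: 2s^2 + 14s + 12 = 0, i.e. 2·(s^2 + 7s + 6) = 0.
Factoring: (s + 6)(s + 1) = 0.

s = -6, -1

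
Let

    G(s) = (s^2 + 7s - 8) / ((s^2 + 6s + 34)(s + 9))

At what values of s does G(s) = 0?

s = -8, 1

Set the numerator to zero: s^2 + 7s - 8 = 0.
Factoring: (s + 8)(s - 1) = 0.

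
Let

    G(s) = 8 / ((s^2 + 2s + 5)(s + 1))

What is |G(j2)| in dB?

Substitute s = j2: numerator = 8, denominator = -7 + j6.
|G(j2)| = |8| / |-7 + j6| = 8 / 9.2195 ≈ 0.8677.
In decibels: 20·log₁₀(0.8677) ≈ -1.23 dB.

|G(j2)|_dB ≈ -1.23 dB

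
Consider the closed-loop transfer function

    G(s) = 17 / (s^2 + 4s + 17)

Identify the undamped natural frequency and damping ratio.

ωₙ ≈ 4.123 rad/s, ζ ≈ 0.4851

Compare the denominator to the standard form s^2 + 2ζωₙs + ωₙ².
ωₙ² = 17, so ωₙ = √17 ≈ 4.123 rad/s.
2ζωₙ = 4, so ζ = 4/(2·√17) ≈ 0.4851.
With ζ = 0.4851 the response is underdamped.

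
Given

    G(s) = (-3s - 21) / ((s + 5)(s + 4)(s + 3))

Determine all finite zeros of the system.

s = -7

Set the numerator to zero: -3s - 21 = 0, i.e. -3·(s + 7) = 0.
So s = -7.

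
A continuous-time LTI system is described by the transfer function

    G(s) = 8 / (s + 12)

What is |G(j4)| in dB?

Substitute s = j4: numerator = 8, denominator = 12 + j4.
|G(j4)| = |8| / |12 + j4| = 8 / 12.649 ≈ 0.6325.
In decibels: 20·log₁₀(0.6325) ≈ -3.98 dB.

|G(j4)|_dB ≈ -3.98 dB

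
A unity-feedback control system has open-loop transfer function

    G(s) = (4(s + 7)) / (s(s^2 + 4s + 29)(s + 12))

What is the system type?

Type 1

The denominator has 1 factor of s at the origin (free integrator), so this is a Type 1 system.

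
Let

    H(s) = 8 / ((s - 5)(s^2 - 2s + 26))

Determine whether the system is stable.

unstable

The poles can be read from the denominator factors: s = 5, 1 + 5j, 1 - 5j.
Since the pole(s) at s = 5, 1 ± 5j lie in the right half-plane, the system is unstable.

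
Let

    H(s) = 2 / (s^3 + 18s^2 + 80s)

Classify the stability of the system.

The denominator s^3 + 18s^2 + 80s factors as s(s + 8)(s + 10), giving poles at s = 0, -8, -10.
Since the simple pole(s) at s = 0 lie on the jω-axis with none in the right half-plane, the system is marginally stable.

marginally stable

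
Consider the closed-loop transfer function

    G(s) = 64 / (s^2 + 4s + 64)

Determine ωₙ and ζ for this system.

Compare the denominator to the standard form s^2 + 2ζωₙs + ωₙ².
ωₙ² = 64, so ωₙ = 8 rad/s.
2ζωₙ = 4, so ζ = 4/(2·8) = 0.25.

ωₙ = 8 rad/s, ζ = 0.25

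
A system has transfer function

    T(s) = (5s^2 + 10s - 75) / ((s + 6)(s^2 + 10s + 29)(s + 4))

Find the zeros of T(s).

Set the numerator to zero: 5s^2 + 10s - 75 = 0, i.e. 5·(s^2 + 2s - 15) = 0.
Factoring: (s + 5)(s - 3) = 0.

s = -5, 3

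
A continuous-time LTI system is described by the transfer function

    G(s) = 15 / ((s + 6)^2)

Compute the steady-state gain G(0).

G(0) = 5/12 ≈ 0.4167

At s = 0 each factor (s + a) contributes a and each (s^2 + bs + c) contributes c.
G(0) = 15·1 / ((6) · (6)) = 15/36 = 5/12.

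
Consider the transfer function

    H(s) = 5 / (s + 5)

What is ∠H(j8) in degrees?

At s = j8: numerator = 5, denominator = 5 + j8.
∠H = ∠num − ∠den = 0° − (57.995°) = -57.99°.

∠H(j8) ≈ -57.99°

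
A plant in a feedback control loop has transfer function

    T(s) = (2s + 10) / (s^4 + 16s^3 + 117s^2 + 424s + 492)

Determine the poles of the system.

s = -4 + 5j, -4 - 5j, -2, -6

The poles are the roots of the denominator s^4 + 16s^3 + 117s^2 + 424s + 492 = 0.
Trying s = -2: the polynomial evaluates to 0, so (s + 2) is a factor.
Dividing out leaves s^3 + 14s^2 + 89s + 246 = 0.
This factors further as (s^2 + 8s + 41)(s + 6) = 0.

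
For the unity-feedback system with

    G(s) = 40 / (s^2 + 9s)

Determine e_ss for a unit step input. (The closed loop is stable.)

e_ss = 0

G(s) has one pole at the origin.
This is a Type 1 system; for a step input the steady-state error is zero.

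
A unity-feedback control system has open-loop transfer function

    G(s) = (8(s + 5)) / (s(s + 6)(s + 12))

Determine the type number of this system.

The denominator has 1 factor of s at the origin (free integrator), so this is a Type 1 system.

Type 1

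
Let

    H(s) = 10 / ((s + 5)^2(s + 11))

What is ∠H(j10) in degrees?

∠H(j10) ≈ -169.1°

At s = j10: numerator = 10, denominator = -1825 + j350.
∠H = ∠num − ∠den = 0° − (169.14°) = -169.1°.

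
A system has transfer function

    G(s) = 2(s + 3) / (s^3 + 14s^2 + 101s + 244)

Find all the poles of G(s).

The poles are the roots of the denominator s^3 + 14s^2 + 101s + 244 = 0.
Trying s = -4: the polynomial evaluates to 0, so (s + 4) is a factor.
Dividing out leaves s^2 + 10s + 61 = 0.
The quadratic formula then gives s = -5 ± 6j.

s = -5 + 6j, -5 - 6j, -4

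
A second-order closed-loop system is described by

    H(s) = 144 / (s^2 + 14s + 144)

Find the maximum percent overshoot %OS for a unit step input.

%OS ≈ 10.5%

Comparing s^2 + 14s + 144 to s^2 + 2ζωₙs + ωₙ²: ωₙ = 12 rad/s and ζ = 14/(2·12) ≈ 0.5833.
%OS = 100·exp(−πζ/√(1−ζ²)) = 100·exp(−π·0.5833/√(1−0.5833²)) ≈ 10.5%.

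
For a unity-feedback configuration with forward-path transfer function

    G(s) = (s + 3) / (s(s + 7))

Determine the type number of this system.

Type 1

The denominator has 1 factor of s at the origin (free integrator), so this is a Type 1 system.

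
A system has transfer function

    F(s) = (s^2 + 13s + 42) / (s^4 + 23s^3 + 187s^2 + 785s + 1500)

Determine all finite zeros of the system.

s = -6, -7

Set the numerator to zero: s^2 + 13s + 42 = 0.
Factoring: (s + 6)(s + 7) = 0.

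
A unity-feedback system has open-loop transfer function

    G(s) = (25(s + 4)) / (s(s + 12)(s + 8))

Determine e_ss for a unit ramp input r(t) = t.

e_ss = 0.9600

G(s) has one pole at the origin.
This is a Type 1 system. Kv = lim_{s→0} s·G(s) = 100/96 = 25/24.
e_ss = 1/Kv = 1/(25/24) = 24/25 ≈ 0.9600.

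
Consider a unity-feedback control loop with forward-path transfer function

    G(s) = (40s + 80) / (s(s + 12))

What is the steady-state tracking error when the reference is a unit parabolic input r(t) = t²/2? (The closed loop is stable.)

G(s) has one pole at the origin.
This is a Type 1 system; Ka = lim_{s→0} s^2·G(s) = 0, so the steady-state error for a parabola input is infinite.

e_ss = ∞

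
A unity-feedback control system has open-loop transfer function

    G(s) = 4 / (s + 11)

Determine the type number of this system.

The denominator has no factor of s at the origin — no free integrator — so this is a Type 0 system.

Type 0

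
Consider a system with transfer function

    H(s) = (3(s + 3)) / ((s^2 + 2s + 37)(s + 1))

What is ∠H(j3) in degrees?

At s = j3: numerator = 9 + j9, denominator = 10 + j90.
∠H = ∠num − ∠den = 45° − (83.660°) = -38.66°.

∠H(j3) ≈ -38.66°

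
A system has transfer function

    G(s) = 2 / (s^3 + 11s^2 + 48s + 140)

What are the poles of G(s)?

s = -2 + 4j, -2 - 4j, -7

The poles are the roots of the denominator s^3 + 11s^2 + 48s + 140 = 0.
Trying s = -7: the polynomial evaluates to 0, so (s + 7) is a factor.
Dividing out leaves s^2 + 4s + 20 = 0.
The quadratic formula then gives s = -2 ± 4j.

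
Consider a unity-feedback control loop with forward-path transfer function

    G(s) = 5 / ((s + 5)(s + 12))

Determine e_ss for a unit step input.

e_ss = 0.9231

G(s) has no poles at the origin.
This is a Type 0 system. Kp = lim_{s→0} G(s) = 5/60 = 1/12.
e_ss = 1/(1 + Kp) = 1/(1 + 1/12) = 12/13 ≈ 0.9231.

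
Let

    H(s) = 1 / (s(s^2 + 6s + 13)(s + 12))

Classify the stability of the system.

marginally stable

The poles can be read from the denominator factors: s = 0, -3 ± 2j, -12.
Since the simple pole(s) at s = 0 lie on the jω-axis with none in the right half-plane, the system is marginally stable.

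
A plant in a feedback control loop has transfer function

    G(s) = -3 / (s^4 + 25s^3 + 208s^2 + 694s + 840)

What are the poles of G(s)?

s = -7, -3 ± j, -12

The poles are the roots of the denominator s^4 + 25s^3 + 208s^2 + 694s + 840 = 0.
Trying s = -7: the polynomial evaluates to 0, so (s + 7) is a factor.
Dividing out leaves s^3 + 18s^2 + 82s + 120 = 0.
This factors further as (s^2 + 6s + 10)(s + 12) = 0.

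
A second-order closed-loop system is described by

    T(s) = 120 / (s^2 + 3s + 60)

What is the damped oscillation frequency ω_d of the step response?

Comparing s^2 + 3s + 60 to s^2 + 2ζωₙs + ωₙ²: ωₙ = √60 ≈ 7.746 rad/s and ζ = 3/(2·√60) ≈ 0.1936.
ζωₙ = 3/2 = 1.5, so ω_d = ωₙ√(1−ζ²) = √(ωₙ² − (ζωₙ)²) = √(60 − 1.5²) = √57.75 ≈ 7.599 rad/s.

ω_d ≈ 7.599 rad/s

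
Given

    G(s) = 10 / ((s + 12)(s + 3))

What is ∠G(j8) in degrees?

∠G(j8) ≈ -103.1°

At s = j8: numerator = 10, denominator = -28 + j120.
∠G = ∠num − ∠den = 0° − (103.13°) = -103.1°.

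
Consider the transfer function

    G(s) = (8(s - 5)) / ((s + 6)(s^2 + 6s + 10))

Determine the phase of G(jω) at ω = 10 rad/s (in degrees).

At s = j10: numerator = -40 + j80, denominator = -1140 - j540.
∠G = ∠num − ∠den = 116.57° − (-154.65°) = 271.2°, which wraps to -88.78°.

∠G(j10) ≈ -88.78°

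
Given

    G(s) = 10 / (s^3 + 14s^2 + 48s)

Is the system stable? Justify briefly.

The denominator s^3 + 14s^2 + 48s factors as s(s + 8)(s + 6), giving poles at s = 0, -8, -6.
Since the simple pole(s) at s = 0 lie on the jω-axis with none in the right half-plane, the system is marginally stable.

marginally stable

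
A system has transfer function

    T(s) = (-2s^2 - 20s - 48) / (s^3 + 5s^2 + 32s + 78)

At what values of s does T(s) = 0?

Set the numerator to zero: -2s^2 - 20s - 48 = 0, i.e. -2·(s^2 + 10s + 24) = 0.
Factoring: (s + 4)(s + 6) = 0.

s = -4, -6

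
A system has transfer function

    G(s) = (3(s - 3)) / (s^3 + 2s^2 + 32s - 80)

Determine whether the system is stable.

unstable

The denominator s^3 + 2s^2 + 32s - 80 factors as (s - 2)(s^2 + 4s + 40), giving poles at s = 2, -2 + 6j, -2 - 6j.
Since the pole(s) at s = 2 lie in the right half-plane, the system is unstable.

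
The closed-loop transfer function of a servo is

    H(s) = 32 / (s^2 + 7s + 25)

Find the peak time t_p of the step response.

Comparing s^2 + 7s + 25 to s^2 + 2ζωₙs + ωₙ²: ωₙ = 5 rad/s and ζ = 7/(2·5) = 0.7.
ζωₙ = 7/2 = 3.5, so ω_d = ωₙ√(1−ζ²) = √(ωₙ² − (ζωₙ)²) = √(25 − 3.5²) = √12.75 ≈ 3.571 rad/s.
t_p = π/ω_d = π/3.571 ≈ 0.8798 s.

t_p ≈ 0.8798 s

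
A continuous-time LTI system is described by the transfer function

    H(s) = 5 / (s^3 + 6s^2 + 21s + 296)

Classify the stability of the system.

unstable

The denominator s^3 + 6s^2 + 21s + 296 factors as (s + 8)(s^2 - 2s + 37), giving poles at s = -8, 1 + 6j, 1 - 6j.
Since the pole(s) at s = 1 + 6j, 1 - 6j lie in the right half-plane, the system is unstable.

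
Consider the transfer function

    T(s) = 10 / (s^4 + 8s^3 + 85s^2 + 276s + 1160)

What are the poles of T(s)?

s = -2 + 5j, -2 - 5j, -2 + 6j, -2 - 6j

The poles are the roots of the denominator s^4 + 8s^3 + 85s^2 + 276s + 1160 = 0.
No real roots exist; factor into two real quadratics: (s^2 + 4s + 29)(s^2 + 4s + 40) = 0.
Each quadratic gives a conjugate pair via the quadratic formula.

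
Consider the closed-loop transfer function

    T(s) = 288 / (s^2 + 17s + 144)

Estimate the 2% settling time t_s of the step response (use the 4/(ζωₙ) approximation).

t_s ≈ 0.4706 s

Comparing s^2 + 17s + 144 to s^2 + 2ζωₙs + ωₙ²: ωₙ = 12 rad/s and ζ = 17/(2·12) ≈ 0.7083.
ζωₙ = 17/2 = 8.5, so t_s ≈ 4/(ζωₙ) = 4/8.5 ≈ 0.4706 s.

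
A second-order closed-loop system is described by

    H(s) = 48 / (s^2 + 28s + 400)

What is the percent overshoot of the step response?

Comparing s^2 + 28s + 400 to s^2 + 2ζωₙs + ωₙ²: ωₙ = 20 rad/s and ζ = 28/(2·20) = 0.7.
%OS = 100·exp(−πζ/√(1−ζ²)) = 100·exp(−π·0.7/√(1−0.7²)) ≈ 4.60%.

%OS ≈ 4.60%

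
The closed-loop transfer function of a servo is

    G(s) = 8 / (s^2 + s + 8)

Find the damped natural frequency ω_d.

Comparing s^2 + s + 8 to s^2 + 2ζωₙs + ωₙ²: ωₙ = √8 ≈ 2.828 rad/s and ζ = 1/(2·√8) ≈ 0.1768.
ζωₙ = 1/2 = 0.5, so ω_d = ωₙ√(1−ζ²) = √(ωₙ² − (ζωₙ)²) = √(8 − 0.5²) = √7.75 ≈ 2.784 rad/s.

ω_d ≈ 2.784 rad/s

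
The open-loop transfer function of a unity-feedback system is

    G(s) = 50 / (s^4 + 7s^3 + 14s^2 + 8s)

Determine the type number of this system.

Factor s from the denominator: s^4 + 7s^3 + 14s^2 + 8s = s·(s^3 + 7s^2 + 14s + 8).
There is 1 pole at the origin, so the system is Type 1.

Type 1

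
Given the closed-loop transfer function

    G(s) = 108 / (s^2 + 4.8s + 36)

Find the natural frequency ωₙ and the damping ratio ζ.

Compare the denominator to the standard form s^2 + 2ζωₙs + ωₙ².
ωₙ² = 36, so ωₙ = 6 rad/s.
2ζωₙ = 4.8, so ζ = 4.8/(2·6) = 0.4.

ωₙ = 6 rad/s, ζ = 0.4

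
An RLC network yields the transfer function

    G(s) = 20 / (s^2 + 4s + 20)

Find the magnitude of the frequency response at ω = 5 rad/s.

Substitute s = j5: numerator = 20, denominator = -5 + j20.
|G(j5)| = |20| / |-5 + j20| = 20 / 20.616 ≈ 0.9701.

|G(j5)| ≈ 0.9701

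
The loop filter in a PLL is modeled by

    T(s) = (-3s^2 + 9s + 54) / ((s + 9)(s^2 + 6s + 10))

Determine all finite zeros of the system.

s = -3, 6

Set the numerator to zero: -3s^2 + 9s + 54 = 0, i.e. -3·(s^2 - 3s - 18) = 0.
Factoring: (s + 3)(s - 6) = 0.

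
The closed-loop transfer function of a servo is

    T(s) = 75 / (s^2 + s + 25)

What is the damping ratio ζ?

ζ = 0.1

Compare the denominator to the standard form s^2 + 2ζωₙs + ωₙ².
ωₙ² = 25, so ωₙ = 5 rad/s.
2ζωₙ = 1, so ζ = 1/(2·5) = 0.1.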